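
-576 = -576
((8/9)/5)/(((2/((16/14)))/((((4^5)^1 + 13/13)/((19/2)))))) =13120/1197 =10.96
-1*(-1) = 1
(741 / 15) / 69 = 247 / 345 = 0.72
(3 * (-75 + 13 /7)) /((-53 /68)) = 104448 /371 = 281.53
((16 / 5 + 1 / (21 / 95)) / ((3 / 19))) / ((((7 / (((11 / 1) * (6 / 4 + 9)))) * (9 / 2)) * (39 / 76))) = 12881924 / 36855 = 349.53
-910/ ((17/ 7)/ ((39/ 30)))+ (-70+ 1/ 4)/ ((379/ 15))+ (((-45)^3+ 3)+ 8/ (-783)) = -1848679903651/ 20179476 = -91611.89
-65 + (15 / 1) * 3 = -20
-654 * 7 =-4578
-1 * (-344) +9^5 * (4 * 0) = 344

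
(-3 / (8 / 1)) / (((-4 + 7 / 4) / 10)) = 5 / 3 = 1.67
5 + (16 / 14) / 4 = 37 / 7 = 5.29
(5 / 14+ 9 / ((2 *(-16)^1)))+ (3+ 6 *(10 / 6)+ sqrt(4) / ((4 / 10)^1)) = 4049 / 224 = 18.08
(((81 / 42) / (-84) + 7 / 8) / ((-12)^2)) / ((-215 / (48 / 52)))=-167 / 6573840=-0.00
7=7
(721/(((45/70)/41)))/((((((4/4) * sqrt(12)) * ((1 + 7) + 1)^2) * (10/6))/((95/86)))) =3931613 * sqrt(3)/62694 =108.62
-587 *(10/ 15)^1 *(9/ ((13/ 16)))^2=-8114688/ 169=-48015.91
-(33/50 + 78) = -3933/50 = -78.66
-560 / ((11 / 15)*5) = -1680 / 11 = -152.73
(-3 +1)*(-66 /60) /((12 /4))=11 /15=0.73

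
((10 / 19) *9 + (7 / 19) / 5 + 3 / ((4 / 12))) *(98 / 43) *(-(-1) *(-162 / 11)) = -20829312 / 44935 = -463.54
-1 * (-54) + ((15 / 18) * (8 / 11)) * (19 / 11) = 19982 / 363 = 55.05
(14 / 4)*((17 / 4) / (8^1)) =119 / 64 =1.86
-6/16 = -3/8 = -0.38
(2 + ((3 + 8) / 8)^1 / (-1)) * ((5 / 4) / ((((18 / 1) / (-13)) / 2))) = -325 / 288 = -1.13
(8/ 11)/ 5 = 8/ 55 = 0.15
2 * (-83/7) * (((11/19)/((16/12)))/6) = -913/532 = -1.72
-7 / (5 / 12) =-84 / 5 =-16.80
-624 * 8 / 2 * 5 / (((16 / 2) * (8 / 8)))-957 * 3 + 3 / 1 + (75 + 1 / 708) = -3081923 / 708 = -4353.00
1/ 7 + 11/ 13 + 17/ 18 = 3167/ 1638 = 1.93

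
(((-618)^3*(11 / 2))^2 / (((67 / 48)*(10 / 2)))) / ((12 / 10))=13481748355139399808 / 67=201220124703573131.46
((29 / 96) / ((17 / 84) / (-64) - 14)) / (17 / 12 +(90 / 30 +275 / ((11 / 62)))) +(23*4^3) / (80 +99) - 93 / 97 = 177123317407397 / 24381410967959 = 7.26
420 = 420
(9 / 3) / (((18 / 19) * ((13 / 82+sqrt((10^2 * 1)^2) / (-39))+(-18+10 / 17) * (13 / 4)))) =-9061 / 168803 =-0.05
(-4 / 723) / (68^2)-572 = -478070737 / 835788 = -572.00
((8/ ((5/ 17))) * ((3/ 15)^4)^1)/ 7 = 136/ 21875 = 0.01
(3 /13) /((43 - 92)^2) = 3 /31213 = 0.00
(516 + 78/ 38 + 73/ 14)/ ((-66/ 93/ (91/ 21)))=-56093167/ 17556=-3195.10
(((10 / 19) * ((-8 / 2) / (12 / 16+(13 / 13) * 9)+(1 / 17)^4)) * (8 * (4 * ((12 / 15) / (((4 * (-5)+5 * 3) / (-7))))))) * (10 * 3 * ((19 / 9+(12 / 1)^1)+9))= -76628615168 / 14282091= -5365.36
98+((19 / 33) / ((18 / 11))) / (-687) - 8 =3338801 / 37098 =90.00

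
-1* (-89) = 89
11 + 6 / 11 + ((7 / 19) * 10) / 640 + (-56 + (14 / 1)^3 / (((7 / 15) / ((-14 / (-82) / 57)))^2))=-18940942233 / 427216064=-44.34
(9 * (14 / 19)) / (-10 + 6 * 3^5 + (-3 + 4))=2 / 437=0.00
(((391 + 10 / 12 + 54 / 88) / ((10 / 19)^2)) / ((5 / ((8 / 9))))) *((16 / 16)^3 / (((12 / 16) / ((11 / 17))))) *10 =74803532 / 34425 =2172.94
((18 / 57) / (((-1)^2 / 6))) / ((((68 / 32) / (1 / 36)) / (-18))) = -144 / 323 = -0.45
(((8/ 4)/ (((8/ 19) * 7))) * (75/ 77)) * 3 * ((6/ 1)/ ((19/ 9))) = 6075/ 1078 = 5.64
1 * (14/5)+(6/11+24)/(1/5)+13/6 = 42139/330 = 127.69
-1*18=-18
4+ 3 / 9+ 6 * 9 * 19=3091 / 3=1030.33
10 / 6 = 5 / 3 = 1.67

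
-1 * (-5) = 5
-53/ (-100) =53/ 100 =0.53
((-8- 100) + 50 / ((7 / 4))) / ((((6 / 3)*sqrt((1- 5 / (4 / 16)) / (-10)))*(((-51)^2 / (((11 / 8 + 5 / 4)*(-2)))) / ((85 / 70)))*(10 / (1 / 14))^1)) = 139*sqrt(190) / 3798480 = 0.00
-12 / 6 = -2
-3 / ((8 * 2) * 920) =-0.00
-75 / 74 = -1.01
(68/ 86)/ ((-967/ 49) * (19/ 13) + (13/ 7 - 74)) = -637/ 81356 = -0.01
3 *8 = 24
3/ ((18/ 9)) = 3/ 2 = 1.50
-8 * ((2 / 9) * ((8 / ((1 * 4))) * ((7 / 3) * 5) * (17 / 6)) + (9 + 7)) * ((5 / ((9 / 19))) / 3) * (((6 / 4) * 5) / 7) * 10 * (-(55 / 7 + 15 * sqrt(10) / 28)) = 59042500 * sqrt(10) / 11907 + 2597870000 / 35721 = 88407.28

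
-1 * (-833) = 833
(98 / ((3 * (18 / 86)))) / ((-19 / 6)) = -8428 / 171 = -49.29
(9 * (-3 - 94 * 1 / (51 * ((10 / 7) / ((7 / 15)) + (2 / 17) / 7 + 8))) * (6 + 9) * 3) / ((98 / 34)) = -33529185 / 75362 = -444.91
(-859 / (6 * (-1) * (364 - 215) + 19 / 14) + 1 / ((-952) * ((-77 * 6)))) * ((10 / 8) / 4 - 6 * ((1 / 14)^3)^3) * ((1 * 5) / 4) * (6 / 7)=85377513139466779985 / 264980429784823717888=0.32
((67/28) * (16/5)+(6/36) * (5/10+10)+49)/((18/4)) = 8177/630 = 12.98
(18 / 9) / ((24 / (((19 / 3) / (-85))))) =-0.01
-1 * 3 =-3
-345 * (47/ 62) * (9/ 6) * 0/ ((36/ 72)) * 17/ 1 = 0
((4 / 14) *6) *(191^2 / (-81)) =-145924 / 189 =-772.08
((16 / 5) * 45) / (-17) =-144 / 17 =-8.47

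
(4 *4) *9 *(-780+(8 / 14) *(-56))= -116928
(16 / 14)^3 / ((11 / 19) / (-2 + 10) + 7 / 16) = 2.93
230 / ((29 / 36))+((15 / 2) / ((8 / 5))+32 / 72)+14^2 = 2032247 / 4176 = 486.65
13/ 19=0.68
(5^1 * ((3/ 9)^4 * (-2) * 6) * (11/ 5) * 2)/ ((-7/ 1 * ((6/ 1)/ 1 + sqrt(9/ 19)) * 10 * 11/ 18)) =304/ 23625 - 8 * sqrt(19)/ 23625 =0.01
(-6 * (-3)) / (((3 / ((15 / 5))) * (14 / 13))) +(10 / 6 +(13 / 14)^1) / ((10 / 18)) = 1497 / 70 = 21.39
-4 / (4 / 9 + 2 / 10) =-180 / 29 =-6.21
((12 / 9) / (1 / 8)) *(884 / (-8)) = -3536 / 3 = -1178.67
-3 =-3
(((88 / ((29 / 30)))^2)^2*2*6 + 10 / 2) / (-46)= -17916250.78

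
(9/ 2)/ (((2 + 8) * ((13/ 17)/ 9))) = 1377/ 260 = 5.30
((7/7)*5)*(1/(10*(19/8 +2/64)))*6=96/77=1.25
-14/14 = -1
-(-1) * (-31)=-31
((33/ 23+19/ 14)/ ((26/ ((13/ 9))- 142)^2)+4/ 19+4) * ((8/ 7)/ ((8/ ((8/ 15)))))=12777511/ 39828180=0.32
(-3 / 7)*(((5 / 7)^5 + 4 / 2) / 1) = -110217 / 117649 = -0.94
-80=-80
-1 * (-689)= 689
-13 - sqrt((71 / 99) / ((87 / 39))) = -13 - sqrt(294437) / 957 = -13.57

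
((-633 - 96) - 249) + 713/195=-189997/195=-974.34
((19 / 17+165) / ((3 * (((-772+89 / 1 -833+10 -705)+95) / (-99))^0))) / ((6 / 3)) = 1412 / 51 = 27.69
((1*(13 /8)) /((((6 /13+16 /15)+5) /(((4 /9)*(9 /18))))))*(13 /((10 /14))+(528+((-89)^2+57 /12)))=28635191 /61104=468.63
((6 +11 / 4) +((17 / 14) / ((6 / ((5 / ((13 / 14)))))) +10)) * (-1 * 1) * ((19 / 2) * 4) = -58805 / 78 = -753.91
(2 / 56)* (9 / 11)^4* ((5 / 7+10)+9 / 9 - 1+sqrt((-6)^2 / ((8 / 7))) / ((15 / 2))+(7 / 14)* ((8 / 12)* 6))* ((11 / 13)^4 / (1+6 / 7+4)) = 6561* sqrt(14) / 23420020+583929 / 32788028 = 0.02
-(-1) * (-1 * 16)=-16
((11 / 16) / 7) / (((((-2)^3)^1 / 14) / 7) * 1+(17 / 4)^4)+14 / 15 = 69454 / 74391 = 0.93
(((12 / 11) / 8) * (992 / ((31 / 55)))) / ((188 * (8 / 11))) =165 / 94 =1.76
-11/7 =-1.57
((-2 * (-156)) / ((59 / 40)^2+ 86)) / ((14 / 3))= 0.76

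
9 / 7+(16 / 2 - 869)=-6018 / 7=-859.71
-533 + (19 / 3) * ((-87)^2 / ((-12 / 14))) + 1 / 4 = -225837 / 4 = -56459.25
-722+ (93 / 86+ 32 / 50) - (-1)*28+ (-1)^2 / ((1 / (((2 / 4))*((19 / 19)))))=-743662 / 1075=-691.78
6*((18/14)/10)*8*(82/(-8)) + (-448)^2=200640.74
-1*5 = -5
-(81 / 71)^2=-6561 / 5041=-1.30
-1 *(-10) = 10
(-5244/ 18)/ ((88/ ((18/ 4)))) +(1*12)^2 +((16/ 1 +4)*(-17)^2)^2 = 2939950561/ 88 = 33408529.10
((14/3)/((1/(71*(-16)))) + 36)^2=249513616/9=27723735.11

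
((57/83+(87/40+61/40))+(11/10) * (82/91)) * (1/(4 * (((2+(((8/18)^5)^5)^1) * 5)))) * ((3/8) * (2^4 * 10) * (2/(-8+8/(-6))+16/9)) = 19148925918191362287379880037147/1518239381480786608328400865240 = 12.61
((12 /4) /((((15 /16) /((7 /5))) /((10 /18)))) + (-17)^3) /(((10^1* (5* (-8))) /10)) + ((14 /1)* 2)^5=30978883373 /1800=17210490.76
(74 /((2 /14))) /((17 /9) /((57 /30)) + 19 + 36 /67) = 5934726 /235229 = 25.23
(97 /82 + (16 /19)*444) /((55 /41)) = 584371 /2090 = 279.60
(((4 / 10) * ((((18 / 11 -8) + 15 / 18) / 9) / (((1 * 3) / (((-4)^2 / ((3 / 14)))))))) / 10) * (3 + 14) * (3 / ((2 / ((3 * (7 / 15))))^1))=-486472 / 22275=-21.84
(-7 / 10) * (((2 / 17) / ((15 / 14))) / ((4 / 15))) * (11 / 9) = -539 / 1530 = -0.35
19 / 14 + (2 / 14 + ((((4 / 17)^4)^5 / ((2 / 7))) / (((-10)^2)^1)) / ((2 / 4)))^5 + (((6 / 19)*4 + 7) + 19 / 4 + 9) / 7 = 62272399268496931078752000576971472844599814436598028636559979461987282952410083623484215537868961652564404132187876883493135291399382351 / 13832350133133046192547053615841472692066901179575741334613660223637148740009489518773504487923940412153729522024583617709210286445312500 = 4.50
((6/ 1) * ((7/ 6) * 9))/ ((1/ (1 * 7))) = 441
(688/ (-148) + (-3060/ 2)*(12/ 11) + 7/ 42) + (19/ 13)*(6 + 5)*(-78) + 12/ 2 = -7134481/ 2442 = -2921.57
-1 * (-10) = 10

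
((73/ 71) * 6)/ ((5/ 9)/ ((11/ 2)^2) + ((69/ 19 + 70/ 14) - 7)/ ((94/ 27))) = 851889852/ 67252123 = 12.67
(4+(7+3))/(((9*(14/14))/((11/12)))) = 77/54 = 1.43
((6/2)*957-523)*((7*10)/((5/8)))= 262976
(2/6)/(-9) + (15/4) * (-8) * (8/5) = -1297/27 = -48.04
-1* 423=-423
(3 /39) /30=1 /390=0.00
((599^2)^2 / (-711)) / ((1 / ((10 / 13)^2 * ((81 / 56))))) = -28966085460225 / 186914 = -154970122.41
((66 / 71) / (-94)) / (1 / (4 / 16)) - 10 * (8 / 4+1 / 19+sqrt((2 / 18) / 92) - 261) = 656720973 / 253612 - 5 * sqrt(23) / 69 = 2589.12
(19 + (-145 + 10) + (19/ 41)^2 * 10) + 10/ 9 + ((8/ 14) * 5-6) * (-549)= 170788414/ 105903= 1612.69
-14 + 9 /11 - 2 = -167 /11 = -15.18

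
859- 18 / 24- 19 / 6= 10261 / 12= 855.08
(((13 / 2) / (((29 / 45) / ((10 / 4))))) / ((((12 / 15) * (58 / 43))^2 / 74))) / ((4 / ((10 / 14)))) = 286.16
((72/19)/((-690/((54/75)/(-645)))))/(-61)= -72/716406875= -0.00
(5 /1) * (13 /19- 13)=-1170 /19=-61.58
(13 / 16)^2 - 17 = -4183 / 256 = -16.34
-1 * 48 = -48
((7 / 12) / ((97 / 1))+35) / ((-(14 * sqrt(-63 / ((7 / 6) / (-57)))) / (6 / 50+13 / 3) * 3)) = -0.07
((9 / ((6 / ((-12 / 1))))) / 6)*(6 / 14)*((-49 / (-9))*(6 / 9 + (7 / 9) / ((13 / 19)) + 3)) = -3934 / 117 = -33.62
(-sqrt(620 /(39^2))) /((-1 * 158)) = sqrt(155) /3081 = 0.00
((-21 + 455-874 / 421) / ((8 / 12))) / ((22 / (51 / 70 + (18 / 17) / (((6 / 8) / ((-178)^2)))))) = 725950562706 / 551089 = 1317301.86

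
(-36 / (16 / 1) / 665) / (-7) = 9 / 18620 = 0.00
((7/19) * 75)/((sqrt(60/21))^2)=735/76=9.67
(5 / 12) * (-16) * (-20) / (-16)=-25 / 3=-8.33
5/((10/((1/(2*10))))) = 0.02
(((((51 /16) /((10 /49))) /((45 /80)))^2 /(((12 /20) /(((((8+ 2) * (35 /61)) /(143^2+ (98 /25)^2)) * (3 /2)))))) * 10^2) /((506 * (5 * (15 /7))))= 106251753125 /10659146624478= 0.01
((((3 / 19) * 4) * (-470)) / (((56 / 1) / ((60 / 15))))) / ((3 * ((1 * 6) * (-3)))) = 470 / 1197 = 0.39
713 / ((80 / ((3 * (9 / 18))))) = 2139 / 160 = 13.37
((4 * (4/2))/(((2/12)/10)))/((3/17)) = 2720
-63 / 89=-0.71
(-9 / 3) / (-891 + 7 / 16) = 48 / 14249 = 0.00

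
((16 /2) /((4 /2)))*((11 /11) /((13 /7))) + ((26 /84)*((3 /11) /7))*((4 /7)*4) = 106996 /49049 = 2.18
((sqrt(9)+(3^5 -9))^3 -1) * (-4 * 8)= -425985664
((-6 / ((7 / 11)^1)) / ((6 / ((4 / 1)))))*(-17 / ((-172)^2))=187 / 51772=0.00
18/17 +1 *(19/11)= 521/187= 2.79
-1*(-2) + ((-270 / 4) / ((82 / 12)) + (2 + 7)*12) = 100.12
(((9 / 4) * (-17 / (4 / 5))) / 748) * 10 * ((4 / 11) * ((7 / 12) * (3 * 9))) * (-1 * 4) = 14175 / 968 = 14.64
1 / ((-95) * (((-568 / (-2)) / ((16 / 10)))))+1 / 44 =33637 / 1483900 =0.02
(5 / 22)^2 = 25 / 484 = 0.05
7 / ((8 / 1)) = 7 / 8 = 0.88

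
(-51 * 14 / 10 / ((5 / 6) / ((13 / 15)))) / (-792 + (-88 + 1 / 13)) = 40222 / 476625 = 0.08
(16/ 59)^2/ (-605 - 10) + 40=85632344/ 2140815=40.00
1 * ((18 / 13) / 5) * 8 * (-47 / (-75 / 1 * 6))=376 / 1625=0.23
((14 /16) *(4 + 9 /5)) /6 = 203 /240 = 0.85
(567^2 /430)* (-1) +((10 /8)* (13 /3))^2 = -22238833 /30960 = -718.31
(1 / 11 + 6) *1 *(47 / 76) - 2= 1477 / 836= 1.77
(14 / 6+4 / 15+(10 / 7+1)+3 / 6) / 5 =387 / 350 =1.11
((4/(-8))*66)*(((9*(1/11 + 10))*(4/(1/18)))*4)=-863136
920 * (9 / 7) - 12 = 8196 / 7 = 1170.86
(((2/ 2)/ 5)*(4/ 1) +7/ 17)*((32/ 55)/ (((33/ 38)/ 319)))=3632192/ 14025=258.98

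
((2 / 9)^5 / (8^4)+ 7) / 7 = 52907905 / 52907904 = 1.00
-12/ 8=-3/ 2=-1.50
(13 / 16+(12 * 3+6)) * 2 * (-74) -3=-25357 / 4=-6339.25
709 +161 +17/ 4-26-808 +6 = 185/ 4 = 46.25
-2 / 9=-0.22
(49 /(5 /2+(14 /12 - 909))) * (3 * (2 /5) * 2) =-63 /485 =-0.13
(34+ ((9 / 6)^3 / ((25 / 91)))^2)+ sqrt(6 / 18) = sqrt(3) / 3+ 7396849 / 40000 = 185.50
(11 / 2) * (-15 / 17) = -165 / 34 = -4.85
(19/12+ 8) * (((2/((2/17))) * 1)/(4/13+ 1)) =1495/12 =124.58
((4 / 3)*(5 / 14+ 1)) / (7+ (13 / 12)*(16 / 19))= 722 / 3157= 0.23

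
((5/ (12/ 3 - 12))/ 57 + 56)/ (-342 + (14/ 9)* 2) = -76593/ 463600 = -0.17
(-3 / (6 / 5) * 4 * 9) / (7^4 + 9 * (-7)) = -45 / 1169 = -0.04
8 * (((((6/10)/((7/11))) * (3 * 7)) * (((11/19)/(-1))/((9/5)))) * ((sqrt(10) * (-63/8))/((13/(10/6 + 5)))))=50820 * sqrt(10)/247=650.64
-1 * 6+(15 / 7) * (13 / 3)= 23 / 7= 3.29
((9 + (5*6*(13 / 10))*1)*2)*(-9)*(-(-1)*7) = -6048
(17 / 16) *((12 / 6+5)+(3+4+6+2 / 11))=1887 / 88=21.44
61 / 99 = 0.62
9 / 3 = 3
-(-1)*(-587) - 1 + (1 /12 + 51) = -6443 /12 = -536.92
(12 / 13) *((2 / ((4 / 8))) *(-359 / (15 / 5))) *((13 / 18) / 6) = -1436 / 27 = -53.19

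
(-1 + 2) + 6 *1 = 7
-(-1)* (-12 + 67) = 55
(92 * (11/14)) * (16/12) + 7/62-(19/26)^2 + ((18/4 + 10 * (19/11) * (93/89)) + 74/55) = 258186814231/2154172020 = 119.85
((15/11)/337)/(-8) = -15/29656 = -0.00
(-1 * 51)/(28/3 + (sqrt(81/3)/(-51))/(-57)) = -446945436/81793933 + 49419 * sqrt(3)/81793933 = -5.46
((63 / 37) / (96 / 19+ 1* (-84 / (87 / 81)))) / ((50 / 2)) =-11571 / 12428300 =-0.00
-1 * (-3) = 3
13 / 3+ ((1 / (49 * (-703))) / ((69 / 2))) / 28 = 48065047 / 11091934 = 4.33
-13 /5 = -2.60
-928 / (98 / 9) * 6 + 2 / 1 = -24958 / 49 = -509.35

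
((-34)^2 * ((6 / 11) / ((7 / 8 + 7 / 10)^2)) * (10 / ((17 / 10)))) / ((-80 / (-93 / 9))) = 8432000 / 43659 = 193.13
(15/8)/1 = 15/8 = 1.88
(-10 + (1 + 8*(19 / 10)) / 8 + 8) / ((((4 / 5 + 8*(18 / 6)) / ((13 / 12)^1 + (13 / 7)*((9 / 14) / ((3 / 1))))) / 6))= 0.01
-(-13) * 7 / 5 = 91 / 5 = 18.20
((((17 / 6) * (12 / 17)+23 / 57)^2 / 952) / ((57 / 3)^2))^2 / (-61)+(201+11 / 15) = 201.73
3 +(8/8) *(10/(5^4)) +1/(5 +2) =2764/875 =3.16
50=50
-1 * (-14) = 14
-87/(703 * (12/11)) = -319/2812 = -0.11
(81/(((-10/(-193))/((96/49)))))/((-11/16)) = -12006144/2695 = -4454.97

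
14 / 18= 7 / 9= 0.78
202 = 202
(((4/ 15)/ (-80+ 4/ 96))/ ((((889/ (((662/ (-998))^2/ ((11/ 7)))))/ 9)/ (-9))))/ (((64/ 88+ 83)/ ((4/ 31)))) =378642816/ 2887685290228105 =0.00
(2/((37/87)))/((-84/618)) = -8961/259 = -34.60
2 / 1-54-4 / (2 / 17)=-86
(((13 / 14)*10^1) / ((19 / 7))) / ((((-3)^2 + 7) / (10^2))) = 1625 / 76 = 21.38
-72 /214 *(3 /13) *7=-756 /1391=-0.54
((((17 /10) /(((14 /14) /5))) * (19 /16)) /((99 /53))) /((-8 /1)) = -17119 /25344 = -0.68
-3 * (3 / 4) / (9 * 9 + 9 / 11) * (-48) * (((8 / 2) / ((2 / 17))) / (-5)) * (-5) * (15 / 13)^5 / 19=34080750 / 7054567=4.83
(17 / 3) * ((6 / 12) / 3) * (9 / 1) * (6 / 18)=17 / 6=2.83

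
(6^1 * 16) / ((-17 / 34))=-192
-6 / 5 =-1.20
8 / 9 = 0.89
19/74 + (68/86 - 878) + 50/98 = -136653137/155918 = -876.44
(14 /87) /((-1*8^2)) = -7 /2784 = -0.00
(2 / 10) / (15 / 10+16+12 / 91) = 182 / 16045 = 0.01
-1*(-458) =458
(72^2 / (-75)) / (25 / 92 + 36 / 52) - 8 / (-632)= -163239527 / 2277175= -71.69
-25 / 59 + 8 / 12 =43 / 177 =0.24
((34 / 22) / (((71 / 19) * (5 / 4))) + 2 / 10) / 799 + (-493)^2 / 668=758337354419 / 2084223460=363.85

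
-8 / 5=-1.60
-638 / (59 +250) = -638 / 309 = -2.06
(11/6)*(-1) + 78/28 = 20/21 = 0.95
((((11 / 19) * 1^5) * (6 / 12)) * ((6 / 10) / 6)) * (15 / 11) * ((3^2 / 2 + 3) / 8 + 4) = 237 / 1216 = 0.19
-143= -143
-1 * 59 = -59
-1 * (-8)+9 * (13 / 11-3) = -92 / 11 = -8.36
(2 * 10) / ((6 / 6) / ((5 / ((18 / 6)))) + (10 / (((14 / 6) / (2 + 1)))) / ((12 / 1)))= 1400 / 117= 11.97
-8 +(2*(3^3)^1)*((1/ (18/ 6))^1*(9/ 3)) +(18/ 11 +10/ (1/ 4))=964/ 11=87.64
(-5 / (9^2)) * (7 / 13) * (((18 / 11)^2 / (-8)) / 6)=35 / 18876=0.00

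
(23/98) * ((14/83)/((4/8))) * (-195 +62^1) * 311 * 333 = -90514062/83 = -1090530.87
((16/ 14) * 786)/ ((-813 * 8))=-262/ 1897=-0.14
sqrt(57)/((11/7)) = 7 * sqrt(57)/11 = 4.80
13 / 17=0.76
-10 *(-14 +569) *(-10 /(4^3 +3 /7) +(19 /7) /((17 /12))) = -524463900 /53669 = -9772.19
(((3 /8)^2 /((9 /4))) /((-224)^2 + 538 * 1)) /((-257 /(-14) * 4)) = 0.00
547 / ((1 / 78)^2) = 3327948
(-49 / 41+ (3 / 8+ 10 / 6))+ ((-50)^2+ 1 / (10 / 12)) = 12310069 / 4920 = 2502.05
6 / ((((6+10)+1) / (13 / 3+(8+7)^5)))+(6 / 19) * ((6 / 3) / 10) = 432846322 / 1615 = 268016.30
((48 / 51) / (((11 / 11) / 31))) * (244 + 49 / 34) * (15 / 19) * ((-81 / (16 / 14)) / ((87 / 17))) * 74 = -54271624050 / 9367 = -5793917.37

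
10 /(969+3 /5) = 25 /2424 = 0.01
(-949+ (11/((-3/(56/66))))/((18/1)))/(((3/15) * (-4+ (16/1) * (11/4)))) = -76883/648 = -118.65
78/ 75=26/ 25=1.04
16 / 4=4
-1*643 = -643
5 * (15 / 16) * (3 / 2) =225 / 32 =7.03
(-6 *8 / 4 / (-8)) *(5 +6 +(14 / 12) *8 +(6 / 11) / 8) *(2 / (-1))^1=-2693 / 44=-61.20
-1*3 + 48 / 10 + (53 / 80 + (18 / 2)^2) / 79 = 17909 / 6320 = 2.83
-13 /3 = -4.33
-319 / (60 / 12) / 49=-319 / 245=-1.30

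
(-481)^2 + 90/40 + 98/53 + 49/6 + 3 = 147155305/636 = 231376.27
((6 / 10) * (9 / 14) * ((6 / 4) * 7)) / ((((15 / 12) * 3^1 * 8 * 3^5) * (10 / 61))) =61 / 18000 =0.00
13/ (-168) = -13/ 168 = -0.08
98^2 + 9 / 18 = 19209 / 2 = 9604.50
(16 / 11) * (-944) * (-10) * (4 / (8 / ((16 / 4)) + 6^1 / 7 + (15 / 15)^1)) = 4229120 / 297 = 14239.46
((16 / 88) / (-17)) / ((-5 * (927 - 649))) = 1 / 129965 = 0.00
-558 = -558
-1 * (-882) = 882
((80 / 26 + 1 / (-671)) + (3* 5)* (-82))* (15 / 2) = -160536945 / 17446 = -9201.93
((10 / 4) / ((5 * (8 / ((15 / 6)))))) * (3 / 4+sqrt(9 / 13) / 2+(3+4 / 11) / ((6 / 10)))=15 * sqrt(13) / 832+4195 / 4224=1.06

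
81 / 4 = 20.25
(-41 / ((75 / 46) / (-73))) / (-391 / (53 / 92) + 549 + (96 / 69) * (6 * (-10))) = -167829482 / 19491375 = -8.61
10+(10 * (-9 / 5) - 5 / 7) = -61 / 7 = -8.71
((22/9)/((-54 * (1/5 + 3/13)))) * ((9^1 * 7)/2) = -715/216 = -3.31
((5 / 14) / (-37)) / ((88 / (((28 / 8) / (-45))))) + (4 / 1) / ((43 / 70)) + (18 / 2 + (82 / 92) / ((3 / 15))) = 2314841165 / 115926624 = 19.97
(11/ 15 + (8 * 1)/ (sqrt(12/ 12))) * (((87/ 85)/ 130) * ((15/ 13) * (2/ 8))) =11397/ 574600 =0.02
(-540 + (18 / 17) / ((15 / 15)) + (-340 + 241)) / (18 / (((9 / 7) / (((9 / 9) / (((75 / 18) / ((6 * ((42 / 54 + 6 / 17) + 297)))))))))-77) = -90375 / 840553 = -0.11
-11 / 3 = -3.67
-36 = -36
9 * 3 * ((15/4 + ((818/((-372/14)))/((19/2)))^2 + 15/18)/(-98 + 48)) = -8.15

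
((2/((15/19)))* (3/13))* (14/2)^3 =13034/65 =200.52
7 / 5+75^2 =28132 / 5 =5626.40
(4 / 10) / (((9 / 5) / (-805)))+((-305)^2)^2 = 77882854015 / 9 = 8653650446.11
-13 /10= -1.30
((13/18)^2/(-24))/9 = -169/69984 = -0.00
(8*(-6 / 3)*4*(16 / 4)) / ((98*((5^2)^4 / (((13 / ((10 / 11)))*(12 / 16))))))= -6864 / 95703125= -0.00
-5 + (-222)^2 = 49279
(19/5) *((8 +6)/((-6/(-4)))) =35.47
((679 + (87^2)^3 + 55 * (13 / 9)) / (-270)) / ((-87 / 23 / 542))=24325129040548331 / 105705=230122785493.10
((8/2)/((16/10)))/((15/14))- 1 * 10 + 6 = -5/3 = -1.67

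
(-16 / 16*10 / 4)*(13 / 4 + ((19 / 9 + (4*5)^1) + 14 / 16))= -9445 / 144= -65.59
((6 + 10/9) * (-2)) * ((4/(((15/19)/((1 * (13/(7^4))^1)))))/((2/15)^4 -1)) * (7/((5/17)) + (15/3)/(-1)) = 68582400/9347093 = 7.34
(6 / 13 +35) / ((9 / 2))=922 / 117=7.88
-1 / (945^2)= -1 / 893025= -0.00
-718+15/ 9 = -2149/ 3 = -716.33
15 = 15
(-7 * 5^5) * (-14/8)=153125/4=38281.25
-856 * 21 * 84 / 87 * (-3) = 1509984 / 29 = 52068.41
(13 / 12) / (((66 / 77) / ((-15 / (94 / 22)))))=-5005 / 1128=-4.44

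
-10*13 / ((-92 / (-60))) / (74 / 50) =-57.29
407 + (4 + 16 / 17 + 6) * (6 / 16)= 27955 / 68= 411.10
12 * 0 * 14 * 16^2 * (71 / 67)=0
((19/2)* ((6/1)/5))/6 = 1.90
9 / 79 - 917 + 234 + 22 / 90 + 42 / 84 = -4850027 / 7110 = -682.14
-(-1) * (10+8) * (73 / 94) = 657 / 47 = 13.98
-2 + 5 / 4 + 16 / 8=5 / 4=1.25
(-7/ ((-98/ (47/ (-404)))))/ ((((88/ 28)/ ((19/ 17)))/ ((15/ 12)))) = -0.00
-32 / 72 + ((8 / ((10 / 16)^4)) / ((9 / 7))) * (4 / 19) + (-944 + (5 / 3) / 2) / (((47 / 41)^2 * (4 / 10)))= -1686776404031 / 944347500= -1786.18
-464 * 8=-3712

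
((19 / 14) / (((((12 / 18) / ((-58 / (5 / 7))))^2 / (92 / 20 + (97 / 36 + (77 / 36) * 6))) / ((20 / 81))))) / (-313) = -405243419 / 1267650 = -319.68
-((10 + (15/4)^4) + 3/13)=-692173/3328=-207.98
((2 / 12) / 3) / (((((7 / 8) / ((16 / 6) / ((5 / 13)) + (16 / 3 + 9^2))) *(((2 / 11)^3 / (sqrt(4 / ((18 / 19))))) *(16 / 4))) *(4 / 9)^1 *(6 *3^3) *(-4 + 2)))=-1862069 *sqrt(38) / 3265920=-3.51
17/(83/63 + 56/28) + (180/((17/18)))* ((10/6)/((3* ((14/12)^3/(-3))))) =-237532599/1218679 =-194.91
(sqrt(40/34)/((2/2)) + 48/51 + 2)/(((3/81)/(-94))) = -126900/17 - 5076 * sqrt(85)/17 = -10217.55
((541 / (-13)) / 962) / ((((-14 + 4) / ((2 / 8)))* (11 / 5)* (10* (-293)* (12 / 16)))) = -0.00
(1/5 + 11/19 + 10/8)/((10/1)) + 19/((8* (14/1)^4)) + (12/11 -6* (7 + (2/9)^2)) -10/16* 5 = -1913202015383/43356297600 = -44.13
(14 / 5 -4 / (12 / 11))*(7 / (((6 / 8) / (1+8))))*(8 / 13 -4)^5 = 4617654272 / 142805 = 32335.38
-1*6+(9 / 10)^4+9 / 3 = -23439 / 10000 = -2.34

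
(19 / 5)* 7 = 133 / 5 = 26.60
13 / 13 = 1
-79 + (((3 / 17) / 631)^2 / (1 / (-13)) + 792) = 82043861060 / 115068529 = 713.00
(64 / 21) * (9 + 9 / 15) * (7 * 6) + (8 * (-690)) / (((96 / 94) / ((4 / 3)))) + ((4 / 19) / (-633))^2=-4323454077244 / 723243645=-5977.87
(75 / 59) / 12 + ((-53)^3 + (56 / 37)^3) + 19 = -1779421896963 / 11954108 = -148854.43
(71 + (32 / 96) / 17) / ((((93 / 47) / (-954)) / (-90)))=1624032360 / 527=3081655.33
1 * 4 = 4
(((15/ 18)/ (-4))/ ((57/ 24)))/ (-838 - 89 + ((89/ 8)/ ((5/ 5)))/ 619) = 4952/ 52330731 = 0.00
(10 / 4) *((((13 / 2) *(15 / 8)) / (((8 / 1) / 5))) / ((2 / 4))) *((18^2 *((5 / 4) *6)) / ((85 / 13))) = 14154.53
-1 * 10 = -10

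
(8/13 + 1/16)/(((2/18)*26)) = 1269/5408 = 0.23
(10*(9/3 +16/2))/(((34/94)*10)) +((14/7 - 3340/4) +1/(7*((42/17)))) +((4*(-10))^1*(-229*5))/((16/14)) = 196283803/4998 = 39272.47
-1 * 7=-7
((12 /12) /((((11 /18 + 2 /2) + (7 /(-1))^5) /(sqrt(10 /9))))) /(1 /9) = -54 * sqrt(10) /302497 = -0.00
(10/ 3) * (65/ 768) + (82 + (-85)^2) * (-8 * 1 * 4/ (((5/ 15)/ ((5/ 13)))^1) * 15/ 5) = -12121431935/ 14976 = -809390.49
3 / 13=0.23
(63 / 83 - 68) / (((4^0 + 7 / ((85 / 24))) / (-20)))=9487700 / 20999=451.82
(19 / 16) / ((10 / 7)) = 133 / 160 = 0.83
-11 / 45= -0.24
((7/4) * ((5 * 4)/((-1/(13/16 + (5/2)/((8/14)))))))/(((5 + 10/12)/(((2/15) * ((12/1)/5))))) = -249/25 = -9.96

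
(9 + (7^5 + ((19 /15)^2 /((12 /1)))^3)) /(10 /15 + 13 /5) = 330989375045881 /64297800000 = 5147.76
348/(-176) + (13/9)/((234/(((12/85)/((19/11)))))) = -3792667/1918620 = -1.98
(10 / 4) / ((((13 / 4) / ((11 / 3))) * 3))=110 / 117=0.94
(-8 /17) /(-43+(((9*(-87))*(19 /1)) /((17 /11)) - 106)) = 0.00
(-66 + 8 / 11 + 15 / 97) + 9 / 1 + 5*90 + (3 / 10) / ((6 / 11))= 8417177 / 21340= 394.43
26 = 26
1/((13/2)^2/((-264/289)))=-0.02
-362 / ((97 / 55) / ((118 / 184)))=-587345 / 4462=-131.63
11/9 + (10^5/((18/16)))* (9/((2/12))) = 43200011/9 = 4800001.22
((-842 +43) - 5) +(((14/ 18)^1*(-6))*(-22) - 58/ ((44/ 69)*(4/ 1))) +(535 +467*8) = 936389/ 264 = 3546.93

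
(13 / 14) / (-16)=-13 / 224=-0.06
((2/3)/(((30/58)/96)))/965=1856/14475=0.13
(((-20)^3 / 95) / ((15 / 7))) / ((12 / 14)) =-7840 / 171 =-45.85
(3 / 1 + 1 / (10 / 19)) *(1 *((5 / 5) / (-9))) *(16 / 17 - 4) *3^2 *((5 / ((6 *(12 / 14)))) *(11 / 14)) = 11.45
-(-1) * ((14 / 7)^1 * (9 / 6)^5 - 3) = 195 / 16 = 12.19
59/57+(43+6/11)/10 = 33793/6270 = 5.39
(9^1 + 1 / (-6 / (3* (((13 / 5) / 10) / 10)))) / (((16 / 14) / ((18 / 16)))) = 566181 / 64000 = 8.85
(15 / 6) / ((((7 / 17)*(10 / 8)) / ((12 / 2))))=29.14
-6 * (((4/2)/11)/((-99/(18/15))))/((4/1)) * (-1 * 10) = -4/121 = -0.03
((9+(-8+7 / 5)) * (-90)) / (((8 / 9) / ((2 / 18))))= -27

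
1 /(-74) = -1 /74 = -0.01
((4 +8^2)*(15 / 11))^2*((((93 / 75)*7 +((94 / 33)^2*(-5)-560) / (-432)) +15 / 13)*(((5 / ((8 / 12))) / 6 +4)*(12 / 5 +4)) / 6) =13886748428336 / 25694955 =540446.50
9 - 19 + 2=-8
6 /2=3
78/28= 39/14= 2.79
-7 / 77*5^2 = -25 / 11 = -2.27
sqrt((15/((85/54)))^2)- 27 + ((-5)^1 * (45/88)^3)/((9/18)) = -108944217/5792512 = -18.81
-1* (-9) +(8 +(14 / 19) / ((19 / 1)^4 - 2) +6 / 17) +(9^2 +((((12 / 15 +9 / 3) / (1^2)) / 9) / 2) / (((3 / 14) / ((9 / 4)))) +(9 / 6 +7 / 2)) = 38089248403 / 360797460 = 105.57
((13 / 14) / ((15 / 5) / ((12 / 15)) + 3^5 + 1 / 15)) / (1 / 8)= 3120 / 103663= 0.03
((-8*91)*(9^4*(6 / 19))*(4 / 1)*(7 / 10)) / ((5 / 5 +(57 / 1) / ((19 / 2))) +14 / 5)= -8188128 / 19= -430954.11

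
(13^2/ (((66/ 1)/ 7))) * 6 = 1183/ 11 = 107.55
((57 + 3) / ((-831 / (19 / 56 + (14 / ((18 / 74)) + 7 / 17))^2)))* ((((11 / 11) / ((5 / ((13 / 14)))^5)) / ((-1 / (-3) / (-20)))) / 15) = 92664033636135013 / 427207528807920000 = 0.22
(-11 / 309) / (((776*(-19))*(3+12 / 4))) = 11 / 27335376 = 0.00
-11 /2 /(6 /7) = -77 /12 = -6.42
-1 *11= -11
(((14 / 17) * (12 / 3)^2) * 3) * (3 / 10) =1008 / 85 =11.86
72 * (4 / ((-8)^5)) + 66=67575 / 1024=65.99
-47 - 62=-109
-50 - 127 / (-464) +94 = 20543 / 464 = 44.27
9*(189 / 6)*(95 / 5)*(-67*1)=-721791 / 2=-360895.50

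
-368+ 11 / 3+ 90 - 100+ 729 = 1064 / 3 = 354.67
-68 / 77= -0.88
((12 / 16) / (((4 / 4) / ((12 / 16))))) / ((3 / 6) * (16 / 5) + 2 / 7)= 105 / 352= 0.30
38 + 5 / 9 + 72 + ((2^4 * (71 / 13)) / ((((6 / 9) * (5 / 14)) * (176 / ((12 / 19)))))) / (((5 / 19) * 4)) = 3597382 / 32175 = 111.81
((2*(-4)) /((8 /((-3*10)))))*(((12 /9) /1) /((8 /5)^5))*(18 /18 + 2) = 46875 /4096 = 11.44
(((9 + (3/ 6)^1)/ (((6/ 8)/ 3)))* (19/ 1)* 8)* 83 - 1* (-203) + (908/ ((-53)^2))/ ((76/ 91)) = 25597339338/ 53371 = 479611.39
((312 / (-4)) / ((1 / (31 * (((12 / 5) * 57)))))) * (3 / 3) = -1653912 / 5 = -330782.40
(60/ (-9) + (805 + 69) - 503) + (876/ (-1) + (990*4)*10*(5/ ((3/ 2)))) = 394465/ 3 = 131488.33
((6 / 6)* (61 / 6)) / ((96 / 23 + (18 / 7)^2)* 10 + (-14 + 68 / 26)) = 893711 / 8480904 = 0.11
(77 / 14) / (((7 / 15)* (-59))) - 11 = -9251 / 826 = -11.20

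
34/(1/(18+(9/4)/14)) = 617.46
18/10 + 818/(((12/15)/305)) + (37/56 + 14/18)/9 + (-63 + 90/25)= 7071738757/22680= 311805.06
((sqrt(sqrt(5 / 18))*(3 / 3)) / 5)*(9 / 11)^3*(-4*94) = -45684*2^(3 / 4)*sqrt(3)*5^(1 / 4) / 6655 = -29.90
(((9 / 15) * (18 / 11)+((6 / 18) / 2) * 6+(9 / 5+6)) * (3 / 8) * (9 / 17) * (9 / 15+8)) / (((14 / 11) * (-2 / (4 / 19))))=-312309 / 226100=-1.38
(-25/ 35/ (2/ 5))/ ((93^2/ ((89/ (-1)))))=2225/ 121086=0.02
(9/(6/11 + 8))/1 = 99/94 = 1.05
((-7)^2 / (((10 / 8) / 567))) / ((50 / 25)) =55566 / 5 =11113.20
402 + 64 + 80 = 546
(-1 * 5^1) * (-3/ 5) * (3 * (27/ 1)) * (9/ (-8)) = -2187/ 8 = -273.38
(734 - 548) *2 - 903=-531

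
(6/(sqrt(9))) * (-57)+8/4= -112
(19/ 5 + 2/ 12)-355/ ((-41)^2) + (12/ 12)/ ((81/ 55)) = 6038053/ 1361610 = 4.43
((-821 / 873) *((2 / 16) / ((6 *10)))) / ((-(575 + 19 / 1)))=821 / 248909760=0.00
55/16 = 3.44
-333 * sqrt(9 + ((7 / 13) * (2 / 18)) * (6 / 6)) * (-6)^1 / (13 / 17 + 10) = 7548 * sqrt(3445) / 793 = 558.67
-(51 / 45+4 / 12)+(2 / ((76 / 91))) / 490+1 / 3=-1801 / 1596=-1.13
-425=-425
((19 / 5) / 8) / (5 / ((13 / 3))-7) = -13 / 160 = -0.08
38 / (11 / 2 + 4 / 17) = 1292 / 195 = 6.63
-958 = -958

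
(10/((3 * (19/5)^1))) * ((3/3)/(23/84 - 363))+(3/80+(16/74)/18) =726287609/15422189040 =0.05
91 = 91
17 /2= 8.50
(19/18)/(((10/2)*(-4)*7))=-19/2520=-0.01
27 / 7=3.86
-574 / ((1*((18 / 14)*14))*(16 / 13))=-3731 / 144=-25.91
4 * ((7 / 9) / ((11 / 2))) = 56 / 99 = 0.57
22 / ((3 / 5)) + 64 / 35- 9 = 29.50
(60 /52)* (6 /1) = 90 /13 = 6.92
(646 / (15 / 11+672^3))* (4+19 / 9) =390830 / 30042980487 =0.00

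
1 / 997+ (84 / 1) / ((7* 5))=11969 / 4985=2.40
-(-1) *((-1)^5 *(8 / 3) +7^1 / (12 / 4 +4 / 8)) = -2 / 3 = -0.67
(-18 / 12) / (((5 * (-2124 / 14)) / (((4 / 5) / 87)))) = 7 / 384975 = 0.00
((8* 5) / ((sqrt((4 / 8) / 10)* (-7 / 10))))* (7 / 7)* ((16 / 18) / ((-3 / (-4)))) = -25600* sqrt(5) / 189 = -302.87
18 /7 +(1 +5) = 8.57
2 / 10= 1 / 5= 0.20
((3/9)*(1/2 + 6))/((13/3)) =1/2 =0.50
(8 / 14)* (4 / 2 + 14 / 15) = 176 / 105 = 1.68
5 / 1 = 5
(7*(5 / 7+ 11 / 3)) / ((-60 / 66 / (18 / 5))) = -3036 / 25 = -121.44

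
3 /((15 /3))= 3 /5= 0.60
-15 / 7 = -2.14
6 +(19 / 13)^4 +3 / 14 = 4309301 / 399854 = 10.78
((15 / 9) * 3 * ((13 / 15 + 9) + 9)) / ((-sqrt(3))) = -283 * sqrt(3) / 9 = -54.46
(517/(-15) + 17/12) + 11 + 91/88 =-9247/440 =-21.02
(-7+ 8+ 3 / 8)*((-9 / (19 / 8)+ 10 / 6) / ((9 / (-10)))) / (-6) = -6655 / 12312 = -0.54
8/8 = 1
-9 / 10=-0.90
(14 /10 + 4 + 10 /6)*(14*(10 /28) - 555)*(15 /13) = -4484.62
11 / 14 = 0.79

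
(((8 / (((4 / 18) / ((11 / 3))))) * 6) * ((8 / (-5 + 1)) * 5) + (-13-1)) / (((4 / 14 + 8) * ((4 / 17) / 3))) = -1416219 / 116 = -12208.78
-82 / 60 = -41 / 30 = -1.37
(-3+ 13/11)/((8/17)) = -85/22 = -3.86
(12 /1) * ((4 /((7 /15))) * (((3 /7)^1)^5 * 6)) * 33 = 34642080 /117649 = 294.45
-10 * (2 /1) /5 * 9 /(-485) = 36 /485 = 0.07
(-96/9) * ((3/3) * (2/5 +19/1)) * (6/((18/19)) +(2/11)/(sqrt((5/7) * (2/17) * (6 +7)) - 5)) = -366914528/281655 +6208 * sqrt(15470)/469425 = -1301.06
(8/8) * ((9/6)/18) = 1/12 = 0.08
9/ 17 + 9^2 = 1386/ 17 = 81.53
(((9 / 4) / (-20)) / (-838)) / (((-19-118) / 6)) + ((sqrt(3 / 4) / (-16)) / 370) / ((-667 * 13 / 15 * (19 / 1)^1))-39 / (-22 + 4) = 3 * sqrt(3) / 390125632 + 29849479 / 13776720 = 2.17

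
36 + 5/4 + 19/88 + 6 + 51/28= 27897/616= 45.29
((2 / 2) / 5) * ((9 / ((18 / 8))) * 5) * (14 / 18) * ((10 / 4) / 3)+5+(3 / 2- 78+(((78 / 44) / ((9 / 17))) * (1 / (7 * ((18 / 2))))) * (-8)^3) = -133223 / 1386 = -96.12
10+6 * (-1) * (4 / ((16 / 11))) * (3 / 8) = 61 / 16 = 3.81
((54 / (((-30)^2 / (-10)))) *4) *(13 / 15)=-52 / 25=-2.08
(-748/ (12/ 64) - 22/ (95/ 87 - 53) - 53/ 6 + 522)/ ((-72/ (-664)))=-977104303/ 30483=-32054.07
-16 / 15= -1.07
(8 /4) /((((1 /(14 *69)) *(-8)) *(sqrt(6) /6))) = -483 *sqrt(6) /2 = -591.55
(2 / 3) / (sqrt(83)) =2 * sqrt(83) / 249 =0.07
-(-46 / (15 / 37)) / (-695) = -0.16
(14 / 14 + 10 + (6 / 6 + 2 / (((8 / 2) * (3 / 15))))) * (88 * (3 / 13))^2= 1010592 / 169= 5979.83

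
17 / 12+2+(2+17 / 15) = 131 / 20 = 6.55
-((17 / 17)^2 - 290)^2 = -83521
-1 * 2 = -2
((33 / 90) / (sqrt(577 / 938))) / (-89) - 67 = -67 - 11 * sqrt(541226) / 1540590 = -67.01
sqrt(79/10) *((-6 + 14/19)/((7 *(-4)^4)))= -5 *sqrt(790)/17024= -0.01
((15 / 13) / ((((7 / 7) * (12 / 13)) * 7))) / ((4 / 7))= 5 / 16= 0.31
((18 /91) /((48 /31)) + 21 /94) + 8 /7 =51119 /34216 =1.49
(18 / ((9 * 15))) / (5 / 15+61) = 1 / 460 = 0.00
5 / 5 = 1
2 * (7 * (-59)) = -826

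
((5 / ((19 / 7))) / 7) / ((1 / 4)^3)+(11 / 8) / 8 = 20689 / 1216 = 17.01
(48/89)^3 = 110592/704969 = 0.16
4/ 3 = 1.33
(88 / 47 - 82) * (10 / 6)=-18830 / 141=-133.55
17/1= 17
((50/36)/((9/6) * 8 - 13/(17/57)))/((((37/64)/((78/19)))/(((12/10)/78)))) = -5440/1132533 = -0.00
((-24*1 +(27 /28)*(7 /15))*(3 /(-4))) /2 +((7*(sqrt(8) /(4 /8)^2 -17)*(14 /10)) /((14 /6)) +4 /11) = -109481 /1760 +168*sqrt(2) /5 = -14.69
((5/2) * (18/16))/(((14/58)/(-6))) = -3915/56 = -69.91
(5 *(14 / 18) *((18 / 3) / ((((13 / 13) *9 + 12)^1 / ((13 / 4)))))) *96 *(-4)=-4160 / 3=-1386.67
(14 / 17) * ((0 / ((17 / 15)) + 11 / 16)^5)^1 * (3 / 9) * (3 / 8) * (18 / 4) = 10146213 / 142606336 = 0.07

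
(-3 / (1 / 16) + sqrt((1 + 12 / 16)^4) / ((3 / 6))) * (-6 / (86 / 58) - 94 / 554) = 16823365 / 95288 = 176.55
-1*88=-88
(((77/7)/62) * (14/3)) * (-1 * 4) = -308/93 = -3.31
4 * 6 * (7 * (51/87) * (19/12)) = 155.93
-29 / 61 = -0.48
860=860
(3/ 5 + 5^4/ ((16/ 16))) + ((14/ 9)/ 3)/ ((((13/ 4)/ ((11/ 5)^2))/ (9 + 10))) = 5618384/ 8775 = 640.27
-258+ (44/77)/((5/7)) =-1286/5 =-257.20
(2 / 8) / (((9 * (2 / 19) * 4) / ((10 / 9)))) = 95 / 1296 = 0.07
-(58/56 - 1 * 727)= 20327/28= 725.96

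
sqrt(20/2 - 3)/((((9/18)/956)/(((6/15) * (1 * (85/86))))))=32504 * sqrt(7)/43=1999.94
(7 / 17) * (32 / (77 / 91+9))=1.34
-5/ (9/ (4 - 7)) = 5/ 3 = 1.67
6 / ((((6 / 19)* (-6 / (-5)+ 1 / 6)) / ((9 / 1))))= 5130 / 41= 125.12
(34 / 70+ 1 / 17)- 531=-315621 / 595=-530.46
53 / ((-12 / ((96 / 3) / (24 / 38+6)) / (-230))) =926440 / 189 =4901.80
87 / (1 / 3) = 261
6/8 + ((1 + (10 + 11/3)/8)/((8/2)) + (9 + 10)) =1961/96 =20.43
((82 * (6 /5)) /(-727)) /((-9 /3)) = 164 /3635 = 0.05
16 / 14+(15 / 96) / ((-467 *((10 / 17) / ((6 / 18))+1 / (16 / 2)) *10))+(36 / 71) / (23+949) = 14731384013 / 12884279688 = 1.14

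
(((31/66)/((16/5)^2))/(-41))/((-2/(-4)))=-775/346368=-0.00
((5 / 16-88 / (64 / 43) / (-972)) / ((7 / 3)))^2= 8427409 / 329204736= 0.03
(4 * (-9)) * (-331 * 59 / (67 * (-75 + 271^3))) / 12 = 58587 / 1333463212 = 0.00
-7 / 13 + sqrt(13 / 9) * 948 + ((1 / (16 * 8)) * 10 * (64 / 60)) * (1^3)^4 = -71 / 156 + 316 * sqrt(13) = 1138.90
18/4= 9/2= 4.50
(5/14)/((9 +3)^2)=5/2016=0.00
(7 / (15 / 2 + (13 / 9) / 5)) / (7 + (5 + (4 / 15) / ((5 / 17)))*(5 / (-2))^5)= -60480 / 38346803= -0.00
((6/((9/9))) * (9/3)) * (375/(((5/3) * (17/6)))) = 24300/17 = 1429.41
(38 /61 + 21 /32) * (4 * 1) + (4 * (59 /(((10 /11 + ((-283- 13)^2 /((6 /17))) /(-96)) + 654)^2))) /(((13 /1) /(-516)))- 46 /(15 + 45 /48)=2.23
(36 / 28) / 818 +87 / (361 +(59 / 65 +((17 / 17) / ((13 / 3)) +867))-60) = 8266119 / 108785411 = 0.08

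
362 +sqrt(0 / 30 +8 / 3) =2*sqrt(6) / 3 +362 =363.63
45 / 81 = 5 / 9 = 0.56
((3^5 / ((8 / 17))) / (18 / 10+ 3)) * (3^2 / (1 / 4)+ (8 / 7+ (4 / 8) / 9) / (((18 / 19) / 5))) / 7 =8159405 / 12544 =650.46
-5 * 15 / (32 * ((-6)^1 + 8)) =-75 / 64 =-1.17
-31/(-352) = 31/352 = 0.09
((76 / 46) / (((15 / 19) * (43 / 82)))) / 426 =0.01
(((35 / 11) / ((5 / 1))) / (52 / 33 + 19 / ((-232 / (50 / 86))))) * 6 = 2.50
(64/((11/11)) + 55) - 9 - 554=-444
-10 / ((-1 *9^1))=10 / 9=1.11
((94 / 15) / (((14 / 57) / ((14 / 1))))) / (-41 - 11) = -893 / 130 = -6.87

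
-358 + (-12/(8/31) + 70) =-669/2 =-334.50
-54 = -54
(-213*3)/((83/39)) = -300.25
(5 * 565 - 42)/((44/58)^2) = 19343/4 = 4835.75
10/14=5/7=0.71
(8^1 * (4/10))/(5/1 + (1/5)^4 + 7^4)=2000/1503751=0.00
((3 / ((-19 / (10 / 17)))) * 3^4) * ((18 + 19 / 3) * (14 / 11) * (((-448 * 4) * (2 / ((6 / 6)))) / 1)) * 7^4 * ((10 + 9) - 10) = 18044438719.37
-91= -91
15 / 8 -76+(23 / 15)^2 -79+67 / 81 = -2429137 / 16200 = -149.95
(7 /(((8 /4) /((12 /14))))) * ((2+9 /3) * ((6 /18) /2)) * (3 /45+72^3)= 933120.17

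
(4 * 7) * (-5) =-140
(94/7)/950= 0.01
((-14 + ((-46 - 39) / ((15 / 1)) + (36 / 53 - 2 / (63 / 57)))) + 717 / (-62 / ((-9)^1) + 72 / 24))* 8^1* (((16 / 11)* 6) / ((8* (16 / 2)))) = 1862584 / 33019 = 56.41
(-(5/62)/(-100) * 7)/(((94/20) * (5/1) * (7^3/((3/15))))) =1/7139300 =0.00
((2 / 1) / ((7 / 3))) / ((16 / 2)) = 3 / 28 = 0.11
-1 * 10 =-10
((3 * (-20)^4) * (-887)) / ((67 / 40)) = -17030400000 / 67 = -254185074.63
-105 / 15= -7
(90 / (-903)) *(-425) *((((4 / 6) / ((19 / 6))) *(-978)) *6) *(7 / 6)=-49878000 / 817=-61050.18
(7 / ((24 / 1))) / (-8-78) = -7 / 2064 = -0.00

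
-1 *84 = -84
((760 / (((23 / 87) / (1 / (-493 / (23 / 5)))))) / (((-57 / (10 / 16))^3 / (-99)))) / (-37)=1375 / 14532416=0.00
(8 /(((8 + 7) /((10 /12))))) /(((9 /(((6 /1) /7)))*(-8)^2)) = 1 /1512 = 0.00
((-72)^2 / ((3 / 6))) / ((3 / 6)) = 20736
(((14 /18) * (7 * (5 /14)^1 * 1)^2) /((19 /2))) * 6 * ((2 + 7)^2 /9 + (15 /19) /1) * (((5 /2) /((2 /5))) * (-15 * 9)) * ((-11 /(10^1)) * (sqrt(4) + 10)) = 120841875 /361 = 334742.04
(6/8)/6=1/8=0.12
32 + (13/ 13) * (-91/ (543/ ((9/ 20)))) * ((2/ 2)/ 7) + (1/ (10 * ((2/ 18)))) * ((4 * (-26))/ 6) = 59329/ 3620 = 16.39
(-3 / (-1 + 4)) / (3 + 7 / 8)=-8 / 31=-0.26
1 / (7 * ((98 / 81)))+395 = 271051 / 686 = 395.12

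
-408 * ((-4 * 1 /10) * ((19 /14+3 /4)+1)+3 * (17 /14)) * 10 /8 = -1224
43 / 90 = 0.48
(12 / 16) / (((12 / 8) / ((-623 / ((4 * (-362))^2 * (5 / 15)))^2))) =3493161 / 8792335327232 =0.00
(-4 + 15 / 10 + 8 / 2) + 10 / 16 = 17 / 8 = 2.12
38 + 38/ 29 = 1140/ 29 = 39.31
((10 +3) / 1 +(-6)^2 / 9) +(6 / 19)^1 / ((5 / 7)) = 1657 / 95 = 17.44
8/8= 1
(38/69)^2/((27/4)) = 5776/128547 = 0.04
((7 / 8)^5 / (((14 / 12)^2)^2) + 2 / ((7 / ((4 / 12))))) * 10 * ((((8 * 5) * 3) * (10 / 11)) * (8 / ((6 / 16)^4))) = 1024192000 / 6237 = 164212.28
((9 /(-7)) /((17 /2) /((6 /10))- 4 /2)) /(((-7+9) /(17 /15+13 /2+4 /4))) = -333 /730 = -0.46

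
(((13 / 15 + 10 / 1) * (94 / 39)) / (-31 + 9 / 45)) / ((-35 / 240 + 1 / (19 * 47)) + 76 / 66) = -109460368 / 129596103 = -0.84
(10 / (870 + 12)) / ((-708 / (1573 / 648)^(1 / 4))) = -5 * sqrt(11) * 26^(1 / 4) / 1873368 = -0.00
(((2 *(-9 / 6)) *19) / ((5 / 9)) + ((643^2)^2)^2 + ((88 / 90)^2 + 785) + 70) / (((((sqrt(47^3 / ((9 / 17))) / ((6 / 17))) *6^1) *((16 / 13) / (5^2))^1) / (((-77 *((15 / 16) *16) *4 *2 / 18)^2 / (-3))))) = -114019103584428723435792111249175 *sqrt(799) / 465394329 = -6925161803754413522426803.00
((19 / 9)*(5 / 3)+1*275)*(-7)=-52640 / 27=-1949.63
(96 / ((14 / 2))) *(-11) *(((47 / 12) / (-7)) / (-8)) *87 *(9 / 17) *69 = -33531.76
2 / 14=1 / 7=0.14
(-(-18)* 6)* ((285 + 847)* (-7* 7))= -5990544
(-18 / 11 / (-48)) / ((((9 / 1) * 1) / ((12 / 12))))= 1 / 264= 0.00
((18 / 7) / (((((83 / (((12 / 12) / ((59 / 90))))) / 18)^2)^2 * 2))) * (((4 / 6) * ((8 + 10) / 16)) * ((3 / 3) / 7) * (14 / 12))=7748409780000 / 4025487256076167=0.00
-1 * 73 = -73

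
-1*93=-93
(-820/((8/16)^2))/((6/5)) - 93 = -8479/3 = -2826.33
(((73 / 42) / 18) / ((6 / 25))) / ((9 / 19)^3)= 12517675 / 3306744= 3.79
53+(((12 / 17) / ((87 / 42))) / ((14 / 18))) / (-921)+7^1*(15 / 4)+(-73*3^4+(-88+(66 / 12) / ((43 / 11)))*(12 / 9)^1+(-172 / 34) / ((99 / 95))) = -15344838019889 / 2577204828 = -5954.06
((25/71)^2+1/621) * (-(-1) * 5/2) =982915/3130461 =0.31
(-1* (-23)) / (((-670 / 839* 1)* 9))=-19297 / 6030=-3.20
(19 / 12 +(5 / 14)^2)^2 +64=5784913 / 86436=66.93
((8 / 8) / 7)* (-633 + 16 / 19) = -12011 / 133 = -90.31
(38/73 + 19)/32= 1425/2336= 0.61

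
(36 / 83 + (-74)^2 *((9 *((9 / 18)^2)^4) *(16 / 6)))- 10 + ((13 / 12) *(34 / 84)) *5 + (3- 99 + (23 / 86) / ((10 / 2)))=1843991309 / 4496940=410.05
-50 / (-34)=25 / 17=1.47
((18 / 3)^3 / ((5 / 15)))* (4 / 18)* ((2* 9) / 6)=432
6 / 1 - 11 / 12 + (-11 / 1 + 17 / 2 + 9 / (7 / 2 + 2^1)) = 557 / 132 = 4.22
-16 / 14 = -8 / 7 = -1.14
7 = 7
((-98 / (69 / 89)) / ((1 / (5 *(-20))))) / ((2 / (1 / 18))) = 218050 / 621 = 351.13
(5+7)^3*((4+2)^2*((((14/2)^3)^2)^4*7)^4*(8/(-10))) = -160968251768589556100454300000000000000000000000000000000000000000000000000000000000000000.00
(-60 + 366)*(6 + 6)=3672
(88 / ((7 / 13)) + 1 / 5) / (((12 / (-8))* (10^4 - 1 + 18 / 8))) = -0.01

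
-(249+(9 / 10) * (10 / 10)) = -2499 / 10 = -249.90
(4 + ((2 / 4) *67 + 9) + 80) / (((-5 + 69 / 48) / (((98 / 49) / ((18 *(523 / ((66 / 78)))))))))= -22264 / 3487887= -0.01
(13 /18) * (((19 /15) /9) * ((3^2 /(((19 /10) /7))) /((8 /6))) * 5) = 455 /36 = 12.64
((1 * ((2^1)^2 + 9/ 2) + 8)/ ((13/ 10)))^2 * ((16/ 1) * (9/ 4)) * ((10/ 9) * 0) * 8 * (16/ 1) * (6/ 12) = 0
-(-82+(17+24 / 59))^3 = 55349900731 / 205379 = 269501.27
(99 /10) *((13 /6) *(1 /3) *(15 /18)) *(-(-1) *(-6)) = -143 /4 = -35.75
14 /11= 1.27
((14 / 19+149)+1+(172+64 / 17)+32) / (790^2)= 28949 / 50396075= 0.00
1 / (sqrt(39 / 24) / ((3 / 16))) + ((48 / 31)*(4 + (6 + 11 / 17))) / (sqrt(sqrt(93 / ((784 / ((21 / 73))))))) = 3*sqrt(26) / 104 + 5792*sqrt(3)*31^(3 / 4)*511^(1 / 4) / 16337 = 38.50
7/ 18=0.39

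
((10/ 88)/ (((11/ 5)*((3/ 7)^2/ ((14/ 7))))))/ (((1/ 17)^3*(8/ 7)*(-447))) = -42128975/ 7788528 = -5.41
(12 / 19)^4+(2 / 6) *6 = 281378 / 130321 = 2.16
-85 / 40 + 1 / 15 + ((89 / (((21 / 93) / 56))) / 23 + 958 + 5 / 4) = 5290489 / 2760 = 1916.84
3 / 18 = 1 / 6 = 0.17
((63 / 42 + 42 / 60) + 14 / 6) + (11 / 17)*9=2641 / 255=10.36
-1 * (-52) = 52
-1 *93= -93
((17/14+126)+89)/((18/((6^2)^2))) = 108972/7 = 15567.43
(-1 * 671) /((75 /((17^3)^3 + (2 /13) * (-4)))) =-344814015559321 /325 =-1060966201720.99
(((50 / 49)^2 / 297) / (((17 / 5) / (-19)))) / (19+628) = -237500 / 7843353903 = -0.00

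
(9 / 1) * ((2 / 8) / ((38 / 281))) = 2529 / 152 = 16.64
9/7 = 1.29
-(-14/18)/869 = 7/7821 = 0.00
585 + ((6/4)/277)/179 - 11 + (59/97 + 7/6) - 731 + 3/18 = -4474567379/28857306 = -155.06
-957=-957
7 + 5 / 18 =131 / 18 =7.28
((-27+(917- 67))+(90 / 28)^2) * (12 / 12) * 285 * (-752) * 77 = -96265203540 / 7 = -13752171934.29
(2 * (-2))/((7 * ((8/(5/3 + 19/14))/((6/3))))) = -127/294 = -0.43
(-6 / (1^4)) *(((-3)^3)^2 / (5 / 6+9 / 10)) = -32805 / 13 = -2523.46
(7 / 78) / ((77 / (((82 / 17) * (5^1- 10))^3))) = -34460500 / 2107677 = -16.35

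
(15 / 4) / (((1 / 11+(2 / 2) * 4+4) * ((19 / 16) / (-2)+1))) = 1320 / 1157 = 1.14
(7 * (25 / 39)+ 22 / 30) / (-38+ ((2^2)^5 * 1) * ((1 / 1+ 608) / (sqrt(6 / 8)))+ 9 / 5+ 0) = 184258 / 505565988815121+ 2116136960 * sqrt(3) / 505565988815121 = 0.00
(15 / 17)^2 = 0.78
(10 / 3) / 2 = 5 / 3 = 1.67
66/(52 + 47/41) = 2706/2179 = 1.24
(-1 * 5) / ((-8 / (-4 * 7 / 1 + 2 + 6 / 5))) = -31 / 2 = -15.50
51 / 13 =3.92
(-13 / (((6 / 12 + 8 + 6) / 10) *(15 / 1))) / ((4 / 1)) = -13 / 87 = -0.15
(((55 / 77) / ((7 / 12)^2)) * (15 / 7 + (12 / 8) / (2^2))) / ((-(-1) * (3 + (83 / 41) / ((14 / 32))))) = 0.69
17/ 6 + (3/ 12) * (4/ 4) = 37/ 12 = 3.08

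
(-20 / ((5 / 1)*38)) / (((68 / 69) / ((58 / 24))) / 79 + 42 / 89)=-4689677 / 21254483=-0.22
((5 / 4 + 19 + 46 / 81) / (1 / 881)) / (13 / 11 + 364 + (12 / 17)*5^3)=1111218515 / 27471636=40.45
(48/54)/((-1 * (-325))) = 8/2925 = 0.00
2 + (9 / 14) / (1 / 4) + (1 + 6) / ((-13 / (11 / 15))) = 5701 / 1365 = 4.18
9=9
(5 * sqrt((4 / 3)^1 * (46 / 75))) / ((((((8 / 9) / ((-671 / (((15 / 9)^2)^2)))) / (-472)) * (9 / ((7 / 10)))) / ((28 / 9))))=23278332 * sqrt(46) / 3125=50522.03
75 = 75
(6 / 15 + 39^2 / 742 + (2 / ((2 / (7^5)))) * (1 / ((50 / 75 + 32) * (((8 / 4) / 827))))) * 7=1578591643 / 1060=1489237.40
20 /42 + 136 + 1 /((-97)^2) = 26966215 /197589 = 136.48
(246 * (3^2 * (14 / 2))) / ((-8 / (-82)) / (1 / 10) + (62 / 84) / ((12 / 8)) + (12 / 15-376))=-200156670 / 4826753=-41.47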